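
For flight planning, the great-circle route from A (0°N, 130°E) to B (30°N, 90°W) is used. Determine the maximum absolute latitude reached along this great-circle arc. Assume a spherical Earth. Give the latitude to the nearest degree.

The great circle lies in the plane with unit normal n̂ = (p₁ × p₂)/|p₁ × p₂|.
Here n̂_z ≈ +0.744; the vertex latitude is φ_max = arccos|n̂_z| ≈ 41.9°.
Check via Clairaut: cos φ_max = |cos φ₁| · sin C = cos(0.0°)·sin(48.1°) ≈ 0.744, again giving ≈ 41.9°.

≈ 42°N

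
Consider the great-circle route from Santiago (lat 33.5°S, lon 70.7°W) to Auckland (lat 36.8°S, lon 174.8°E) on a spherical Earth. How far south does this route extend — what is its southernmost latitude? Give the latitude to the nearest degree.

≈ 53°S

The great circle lies in the plane with unit normal n̂ = (p₁ × p₂)/|p₁ × p₂|.
Here n̂_z ≈ -0.608; the vertex latitude is φ_max = arccos|n̂_z| ≈ 52.5°.
Check via Clairaut: cos φ_max = |cos φ₁| · sin C = cos(33.5°)·sin(133.1°) ≈ 0.608, again giving ≈ 52.5°.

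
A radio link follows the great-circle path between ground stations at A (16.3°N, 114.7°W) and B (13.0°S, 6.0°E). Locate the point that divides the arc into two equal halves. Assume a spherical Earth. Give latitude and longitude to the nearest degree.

Convert each endpoint to a unit vector on the sphere (x = cos φ cos λ, y = cos φ sin λ, z = sin φ).
The central angle between the endpoints is δ = arccos(p₁·p₂) ≈ 2.142 rad (122.7°).
Interpolate at f = 1/2 with slerp weights a = sin((1−f)δ)/sin δ ≈ 1.043, b = sin(fδ)/sin δ ≈ 1.043.
p = a·p₁ + b·p₂ ≈ (0.593, -0.803, 0.058); φ = arcsin(p_z) ≈ 3.33°, λ = atan2(p_y, p_x) ≈ -53.59°.

≈ (3°N, 54°W)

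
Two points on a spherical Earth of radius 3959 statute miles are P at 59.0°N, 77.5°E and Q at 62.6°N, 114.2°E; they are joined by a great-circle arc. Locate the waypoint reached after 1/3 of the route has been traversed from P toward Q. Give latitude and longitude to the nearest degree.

≈ 61°N, 89°E

Write both endpoints as unit vectors p₁, p₂ with components (cos φ cos λ, cos φ sin λ, sin φ).
The central angle between the endpoints is δ = arccos(p₁·p₂) ≈ 0.314 rad (18.0°).
Interpolate at f = 1/3 with slerp weights a = sin((1−f)δ)/sin δ ≈ 0.673, b = sin(fδ)/sin δ ≈ 0.338.
p = a·p₁ + b·p₂ ≈ (0.011, 0.480, 0.877); φ = arcsin(p_z) ≈ 61.29°, λ = atan2(p_y, p_x) ≈ 88.67°.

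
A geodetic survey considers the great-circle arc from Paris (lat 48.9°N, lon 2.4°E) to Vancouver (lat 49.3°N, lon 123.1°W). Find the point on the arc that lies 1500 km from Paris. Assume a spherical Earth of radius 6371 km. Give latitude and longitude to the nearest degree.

Write both endpoints as unit vectors p₁, p₂ with components (cos φ cos λ, cos φ sin λ, sin φ).
The central angle between the endpoints is δ = arccos(p₁·p₂) ≈ 1.243 rad (71.2°). The total great-circle distance is δ·R ≈ 1.243 × 6371 ≈ 7916 km, so the target fraction is f = 1500/7916 ≈ 0.189.
Interpolate at f ≈ 0.189 with slerp weights a = sin((1−f)δ)/sin δ ≈ 0.893, b = sin(fδ)/sin δ ≈ 0.246.
p = a·p₁ + b·p₂ ≈ (0.499, -0.110, 0.860); φ = arcsin(p_z) ≈ 59.29°, λ = atan2(p_y, p_x) ≈ -12.44°.

≈ lat 59°N, lon 12°W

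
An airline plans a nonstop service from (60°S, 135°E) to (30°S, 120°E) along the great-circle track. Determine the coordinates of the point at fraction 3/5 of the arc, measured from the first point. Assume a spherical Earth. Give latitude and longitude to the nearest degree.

≈ (42°S, 124°E)

The haversine formula gives a central angle δ ≈ 0.552 rad (31.6°) between the endpoints.
Interpolate at f = 3/5 with slerp weights a = sin((1−f)δ)/sin δ ≈ 0.418, b = sin(fδ)/sin δ ≈ 0.620.
p = a·p₁ + b·p₂ ≈ (-0.416, 0.613, -0.672); φ = arcsin(p_z) ≈ -42.20°, λ = atan2(p_y, p_x) ≈ 124.18°.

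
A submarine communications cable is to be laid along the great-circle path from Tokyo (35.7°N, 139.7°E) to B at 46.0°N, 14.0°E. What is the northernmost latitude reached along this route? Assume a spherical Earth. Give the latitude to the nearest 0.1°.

The great circle lies in the plane with unit normal n̂ = (p₁ × p₂)/|p₁ × p₂|.
Here n̂_z ≈ -0.460; the vertex latitude is φ_max = arccos|n̂_z| ≈ 62.6°.
Check via Clairaut: cos φ_max = |cos φ₁| · sin C = cos(35.7°)·sin(34.5°) ≈ 0.460, again giving ≈ 62.6°.

≈ 62.6°N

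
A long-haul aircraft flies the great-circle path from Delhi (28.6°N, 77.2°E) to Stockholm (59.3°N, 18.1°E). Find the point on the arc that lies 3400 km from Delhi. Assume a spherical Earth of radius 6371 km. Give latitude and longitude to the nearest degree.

From cos δ = sin φ₁ sin φ₂ + cos φ₁ cos φ₂ cos Δλ, the central angle is δ ≈ 0.874 rad (50.1°). The total great-circle distance is δ·R ≈ 0.874 × 6371 ≈ 5568 km, so the target fraction is f = 3400/5568 ≈ 0.611.
Interpolate at f ≈ 0.611 with slerp weights a = sin((1−f)δ)/sin δ ≈ 0.435, b = sin(fδ)/sin δ ≈ 0.663.
p = a·p₁ + b·p₂ ≈ (0.407, 0.478, 0.779); φ = arcsin(p_z) ≈ 51.14°, λ = atan2(p_y, p_x) ≈ 49.61°.

≈ 51°N, 50°E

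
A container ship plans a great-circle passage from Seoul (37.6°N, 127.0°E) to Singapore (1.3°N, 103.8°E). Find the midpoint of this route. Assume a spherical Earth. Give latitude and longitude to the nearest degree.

Convert each endpoint to a unit vector on the sphere (x = cos φ cos λ, y = cos φ sin λ, z = sin φ).
The central angle between the endpoints is δ = arccos(p₁·p₂) ≈ 0.735 rad (42.1°).
Interpolate at f = 1/2 with slerp weights a = sin((1−f)δ)/sin δ ≈ 0.536, b = sin(fδ)/sin δ ≈ 0.536.
p = a·p₁ + b·p₂ ≈ (-0.383, 0.859, 0.339); φ = arcsin(p_z) ≈ 19.82°, λ = atan2(p_y, p_x) ≈ 114.04°.

≈ 20°N, 114°E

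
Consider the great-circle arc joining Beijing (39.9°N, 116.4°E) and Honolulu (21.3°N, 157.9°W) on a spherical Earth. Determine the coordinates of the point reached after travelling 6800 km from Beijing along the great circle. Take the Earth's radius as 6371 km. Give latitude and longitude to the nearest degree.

≈ 28°N, 169°W

Write both endpoints as unit vectors p₁, p₂ with components (cos φ cos λ, cos φ sin λ, sin φ).
The central angle between the endpoints is δ = arccos(p₁·p₂) ≈ 1.280 rad (73.3°). The total great-circle distance is δ·R ≈ 1.280 × 6371 ≈ 8156 km, so the target fraction is f = 6800/8156 ≈ 0.834.
Interpolate at f ≈ 0.834 with slerp weights a = sin((1−f)δ)/sin δ ≈ 0.220, b = sin(fδ)/sin δ ≈ 0.914.
p = a·p₁ + b·p₂ ≈ (-0.864, -0.169, 0.474); φ = arcsin(p_z) ≈ 28.26°, λ = atan2(p_y, p_x) ≈ -168.94°.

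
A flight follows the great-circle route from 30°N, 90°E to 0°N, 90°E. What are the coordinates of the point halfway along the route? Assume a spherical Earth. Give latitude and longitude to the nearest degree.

≈ 15°N, 90°E

The haversine formula gives a central angle δ ≈ 0.524 rad (30.0°) between the endpoints.
Interpolate at f = 1/2 with slerp weights a = sin((1−f)δ)/sin δ ≈ 0.518, b = sin(fδ)/sin δ ≈ 0.518.
p = a·p₁ + b·p₂ ≈ (0.000, 0.966, 0.259); φ = arcsin(p_z) ≈ 15.00°, λ = atan2(p_y, p_x) ≈ 90.00°.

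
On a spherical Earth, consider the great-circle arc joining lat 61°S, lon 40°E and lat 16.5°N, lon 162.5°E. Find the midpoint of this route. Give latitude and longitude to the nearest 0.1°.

≈ lat 36.1°S, lon 132.2°E

Convert each endpoint to a unit vector on the sphere (x = cos φ cos λ, y = cos φ sin λ, z = sin φ).
The central angle between the endpoints is δ = arccos(p₁·p₂) ≈ 2.092 rad (119.9°).
Interpolate at f = 1/2 with slerp weights a = sin((1−f)δ)/sin δ ≈ 0.998, b = sin(fδ)/sin δ ≈ 0.998.
p = a·p₁ + b·p₂ ≈ (-0.542, 0.599, -0.590); φ = arcsin(p_z) ≈ -36.12°, λ = atan2(p_y, p_x) ≈ 132.15°.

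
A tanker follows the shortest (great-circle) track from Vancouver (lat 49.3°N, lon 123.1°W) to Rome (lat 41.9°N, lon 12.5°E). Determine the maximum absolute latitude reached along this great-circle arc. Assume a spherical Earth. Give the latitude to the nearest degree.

≈ 70°N

The great circle lies in the plane with unit normal n̂ = (p₁ × p₂)/|p₁ × p₂|.
Here n̂_z ≈ +0.344; the vertex latitude is φ_max = arccos|n̂_z| ≈ 69.9°.
Check via Clairaut: cos φ_max = |cos φ₁| · sin C = cos(49.3°)·sin(31.8°) ≈ 0.344, again giving ≈ 69.9°.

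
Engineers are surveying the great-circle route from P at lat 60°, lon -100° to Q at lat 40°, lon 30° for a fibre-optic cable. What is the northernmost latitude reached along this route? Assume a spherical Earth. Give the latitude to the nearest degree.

The great circle lies in the plane with unit normal n̂ = (p₁ × p₂)/|p₁ × p₂|.
Here n̂_z ≈ +0.309; the vertex latitude is φ_max = arccos|n̂_z| ≈ 72.0°.
Check via Clairaut: cos φ_max = |cos φ₁| · sin C = cos(60.0°)·sin(38.1°) ≈ 0.309, again giving ≈ 72.0°.

≈ 72°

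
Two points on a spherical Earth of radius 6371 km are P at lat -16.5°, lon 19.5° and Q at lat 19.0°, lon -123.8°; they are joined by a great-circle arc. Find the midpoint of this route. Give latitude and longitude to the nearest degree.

Convert each endpoint to a unit vector on the sphere (x = cos φ cos λ, y = cos φ sin λ, z = sin φ).
The central angle between the endpoints is δ = arccos(p₁·p₂) ≈ 2.531 rad (145.0°).
Interpolate at f = 1/2 with slerp weights a = sin((1−f)δ)/sin δ ≈ 1.664, b = sin(fδ)/sin δ ≈ 1.664.
p = a·p₁ + b·p₂ ≈ (0.629, -0.775, 0.069); φ = arcsin(p_z) ≈ 3.96°, λ = atan2(p_y, p_x) ≈ -50.94°.

≈ lat 4°, lon -51°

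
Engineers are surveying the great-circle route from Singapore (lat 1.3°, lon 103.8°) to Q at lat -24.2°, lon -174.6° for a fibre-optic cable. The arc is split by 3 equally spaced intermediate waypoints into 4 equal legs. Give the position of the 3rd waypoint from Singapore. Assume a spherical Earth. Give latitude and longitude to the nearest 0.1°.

The haversine formula gives a central angle δ ≈ 1.447 rad (82.9°) between the endpoints.
Interpolate at f = 3/4 with slerp weights a = sin((1−f)δ)/sin δ ≈ 0.357, b = sin(fδ)/sin δ ≈ 0.891.
p = a·p₁ + b·p₂ ≈ (-0.894, 0.270, -0.357); φ = arcsin(p_z) ≈ -20.93°, λ = atan2(p_y, p_x) ≈ 163.22°.

≈ lat -20.9°, lon 163.2°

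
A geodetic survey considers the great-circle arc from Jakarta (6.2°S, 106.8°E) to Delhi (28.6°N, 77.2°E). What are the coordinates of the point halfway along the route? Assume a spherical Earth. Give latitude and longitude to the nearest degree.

From cos δ = sin φ₁ sin φ₂ + cos φ₁ cos φ₂ cos Δλ, the central angle is δ ≈ 0.785 rad (45.0°).
Interpolate at f = 1/2 with slerp weights a = sin((1−f)δ)/sin δ ≈ 0.541, b = sin(fδ)/sin δ ≈ 0.541.
p = a·p₁ + b·p₂ ≈ (-0.050, 0.978, 0.201); φ = arcsin(p_z) ≈ 11.57°, λ = atan2(p_y, p_x) ≈ 92.94°.

≈ 12°N, 93°E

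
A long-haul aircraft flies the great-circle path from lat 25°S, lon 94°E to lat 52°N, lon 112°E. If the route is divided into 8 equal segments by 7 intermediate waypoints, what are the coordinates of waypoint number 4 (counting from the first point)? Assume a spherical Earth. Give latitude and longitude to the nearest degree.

Convert each endpoint to a unit vector on the sphere (x = cos φ cos λ, y = cos φ sin λ, z = sin φ).
The central angle between the endpoints is δ = arccos(p₁·p₂) ≈ 1.372 rad (78.6°).
Interpolate at f = 4/8 with slerp weights a = sin((1−f)δ)/sin δ ≈ 0.646, b = sin(fδ)/sin δ ≈ 0.646.
p = a·p₁ + b·p₂ ≈ (-0.190, 0.953, 0.236); φ = arcsin(p_z) ≈ 13.66°, λ = atan2(p_y, p_x) ≈ 101.27°.

≈ lat 14°N, lon 101°E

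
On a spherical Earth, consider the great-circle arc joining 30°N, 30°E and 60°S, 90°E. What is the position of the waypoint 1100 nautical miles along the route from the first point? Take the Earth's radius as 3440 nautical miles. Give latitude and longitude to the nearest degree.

≈ 13°N, 38°E

Write both endpoints as unit vectors p₁, p₂ with components (cos φ cos λ, cos φ sin λ, sin φ).
The central angle between the endpoints is δ = arccos(p₁·p₂) ≈ 1.789 rad (102.5°). The total great-circle distance is δ·R ≈ 1.789 × 3440 ≈ 6154 nmi, so the target fraction is f = 1100/6154 ≈ 0.179.
Interpolate at f ≈ 0.179 with slerp weights a = sin((1−f)δ)/sin δ ≈ 1.019, b = sin(fδ)/sin δ ≈ 0.322.
p = a·p₁ + b·p₂ ≈ (0.764, 0.602, 0.231); φ = arcsin(p_z) ≈ 13.34°, λ = atan2(p_y, p_x) ≈ 38.24°.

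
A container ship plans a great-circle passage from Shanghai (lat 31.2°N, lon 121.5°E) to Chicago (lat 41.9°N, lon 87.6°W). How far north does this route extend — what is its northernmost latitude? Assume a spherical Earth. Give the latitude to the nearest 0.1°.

≈ 71.5°N

The great circle lies in the plane with unit normal n̂ = (p₁ × p₂)/|p₁ × p₂|.
Here n̂_z ≈ +0.317; the vertex latitude is φ_max = arccos|n̂_z| ≈ 71.5°.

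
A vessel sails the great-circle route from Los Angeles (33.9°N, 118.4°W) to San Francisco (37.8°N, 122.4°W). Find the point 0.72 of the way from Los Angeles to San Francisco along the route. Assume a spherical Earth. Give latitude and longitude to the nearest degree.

From cos δ = sin φ₁ sin φ₂ + cos φ₁ cos φ₂ cos Δλ, the central angle is δ ≈ 0.088 rad (5.1°).
Interpolate at f = 0.72 with slerp weights a = sin((1−f)δ)/sin δ ≈ 0.280, b = sin(fδ)/sin δ ≈ 0.720.
p = a·p₁ + b·p₂ ≈ (-0.416, -0.685, 0.598); φ = arcsin(p_z) ≈ 36.72°, λ = atan2(p_y, p_x) ≈ -121.24°.

≈ (37°N, 121°W)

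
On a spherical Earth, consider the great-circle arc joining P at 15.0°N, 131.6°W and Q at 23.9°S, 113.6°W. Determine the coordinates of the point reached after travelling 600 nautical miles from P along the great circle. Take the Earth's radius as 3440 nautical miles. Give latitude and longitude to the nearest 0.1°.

Convert each endpoint to a unit vector on the sphere (x = cos φ cos λ, y = cos φ sin λ, z = sin φ).
The central angle between the endpoints is δ = arccos(p₁·p₂) ≈ 0.745 rad (42.7°). The total great-circle distance is δ·R ≈ 0.745 × 3440 ≈ 2563 nmi, so the target fraction is f = 600/2563 ≈ 0.234.
Interpolate at f ≈ 0.234 with slerp weights a = sin((1−f)δ)/sin δ ≈ 0.797, b = sin(fδ)/sin δ ≈ 0.256.
p = a·p₁ + b·p₂ ≈ (-0.605, -0.790, 0.103); φ = arcsin(p_z) ≈ 5.88°, λ = atan2(p_y, p_x) ≈ -127.43°.

≈ 5.9°N, 127.4°W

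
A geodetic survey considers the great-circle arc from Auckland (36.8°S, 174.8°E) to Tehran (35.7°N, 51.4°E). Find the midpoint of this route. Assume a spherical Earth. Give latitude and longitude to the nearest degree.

The haversine formula gives a central angle δ ≈ 2.357 rad (135.0°) between the endpoints.
Interpolate at f = 1/2 with slerp weights a = sin((1−f)δ)/sin δ ≈ 1.307, b = sin(fδ)/sin δ ≈ 1.307.
p = a·p₁ + b·p₂ ≈ (-0.380, 0.925, -0.020); φ = arcsin(p_z) ≈ -1.16°, λ = atan2(p_y, p_x) ≈ 112.35°.

≈ 1°S, 112°E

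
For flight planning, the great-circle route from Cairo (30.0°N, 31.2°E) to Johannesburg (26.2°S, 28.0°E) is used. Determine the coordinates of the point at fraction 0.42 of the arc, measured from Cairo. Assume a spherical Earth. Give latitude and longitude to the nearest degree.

The haversine formula gives a central angle δ ≈ 0.982 rad (56.3°) between the endpoints.
Interpolate at f = 0.42 with slerp weights a = sin((1−f)δ)/sin δ ≈ 0.649, b = sin(fδ)/sin δ ≈ 0.482.
p = a·p₁ + b·p₂ ≈ (0.862, 0.494, 0.111); φ = arcsin(p_z) ≈ 6.40°, λ = atan2(p_y, p_x) ≈ 29.81°.

≈ 6°N, 30°E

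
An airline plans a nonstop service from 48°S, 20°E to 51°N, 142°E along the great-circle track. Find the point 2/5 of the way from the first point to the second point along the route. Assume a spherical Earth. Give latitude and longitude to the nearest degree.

≈ 8°S, 69°E

Write both endpoints as unit vectors p₁, p₂ with components (cos φ cos λ, cos φ sin λ, sin φ).
The central angle between the endpoints is δ = arccos(p₁·p₂) ≈ 2.499 rad (143.2°).
Interpolate at f = 2/5 with slerp weights a = sin((1−f)δ)/sin δ ≈ 1.665, b = sin(fδ)/sin δ ≈ 1.404.
p = a·p₁ + b·p₂ ≈ (0.350, 0.925, -0.146); φ = arcsin(p_z) ≈ -8.39°, λ = atan2(p_y, p_x) ≈ 69.25°.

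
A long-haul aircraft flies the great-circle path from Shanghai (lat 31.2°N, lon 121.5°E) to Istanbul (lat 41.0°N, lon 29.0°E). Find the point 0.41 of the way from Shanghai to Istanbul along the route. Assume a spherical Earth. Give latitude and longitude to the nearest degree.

Write both endpoints as unit vectors p₁, p₂ with components (cos φ cos λ, cos φ sin λ, sin φ).
The central angle between the endpoints is δ = arccos(p₁·p₂) ≈ 1.254 rad (71.8°).
Interpolate at f = 0.41 with slerp weights a = sin((1−f)δ)/sin δ ≈ 0.709, b = sin(fδ)/sin δ ≈ 0.518.
p = a·p₁ + b·p₂ ≈ (0.025, 0.707, 0.707); φ = arcsin(p_z) ≈ 44.99°, λ = atan2(p_y, p_x) ≈ 88.01°.

≈ lat 45°N, lon 88°E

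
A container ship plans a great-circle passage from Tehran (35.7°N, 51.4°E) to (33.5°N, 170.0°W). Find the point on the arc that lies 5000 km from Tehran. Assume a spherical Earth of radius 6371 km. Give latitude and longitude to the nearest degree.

≈ (63°N, 111°E)

Convert each endpoint to a unit vector on the sphere (x = cos φ cos λ, y = cos φ sin λ, z = sin φ).
The central angle between the endpoints is δ = arccos(p₁·p₂) ≈ 1.758 rad (100.7°). The total great-circle distance is δ·R ≈ 1.758 × 6371 ≈ 11199 km, so the target fraction is f = 5000/11199 ≈ 0.446.
Interpolate at f ≈ 0.446 with slerp weights a = sin((1−f)δ)/sin δ ≈ 0.841, b = sin(fδ)/sin δ ≈ 0.719.
p = a·p₁ + b·p₂ ≈ (-0.164, 0.430, 0.888); φ = arcsin(p_z) ≈ 62.60°, λ = atan2(p_y, p_x) ≈ 110.94°.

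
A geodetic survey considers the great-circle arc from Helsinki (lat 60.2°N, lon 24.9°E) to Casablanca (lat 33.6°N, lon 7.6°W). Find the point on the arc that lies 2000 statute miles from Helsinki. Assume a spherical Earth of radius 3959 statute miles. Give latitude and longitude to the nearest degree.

Write both endpoints as unit vectors p₁, p₂ with components (cos φ cos λ, cos φ sin λ, sin φ).
The central angle between the endpoints is δ = arccos(p₁·p₂) ≈ 0.593 rad (34.0°). The total great-circle distance is δ·R ≈ 0.593 × 3959 ≈ 2347 mi, so the target fraction is f = 2000/2347 ≈ 0.852.
Interpolate at f ≈ 0.852 with slerp weights a = sin((1−f)δ)/sin δ ≈ 0.157, b = sin(fδ)/sin δ ≈ 0.866.
p = a·p₁ + b·p₂ ≈ (0.786, -0.063, 0.615); φ = arcsin(p_z) ≈ 37.98°, λ = atan2(p_y, p_x) ≈ -4.56°.

≈ lat 38°N, lon 5°W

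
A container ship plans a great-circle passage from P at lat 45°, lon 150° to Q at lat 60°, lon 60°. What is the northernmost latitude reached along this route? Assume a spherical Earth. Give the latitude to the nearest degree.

≈ 63°

The great circle lies in the plane with unit normal n̂ = (p₁ × p₂)/|p₁ × p₂|.
Here n̂_z ≈ -0.447; the vertex latitude is φ_max = arccos|n̂_z| ≈ 63.4°.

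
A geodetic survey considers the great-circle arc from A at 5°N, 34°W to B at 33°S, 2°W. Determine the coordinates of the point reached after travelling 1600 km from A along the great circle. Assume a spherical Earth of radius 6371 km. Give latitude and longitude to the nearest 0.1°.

The haversine formula gives a central angle δ ≈ 0.849 rad (48.6°) between the endpoints. The total great-circle distance is δ·R ≈ 0.849 × 6371 ≈ 5406 km, so the target fraction is f = 1600/5406 ≈ 0.296.
Interpolate at f ≈ 0.296 with slerp weights a = sin((1−f)δ)/sin δ ≈ 0.750, b = sin(fδ)/sin δ ≈ 0.331.
p = a·p₁ + b·p₂ ≈ (0.897, -0.427, -0.115); φ = arcsin(p_z) ≈ -6.61°, λ = atan2(p_y, p_x) ≈ -25.48°.

≈ 6.6°S, 25.5°W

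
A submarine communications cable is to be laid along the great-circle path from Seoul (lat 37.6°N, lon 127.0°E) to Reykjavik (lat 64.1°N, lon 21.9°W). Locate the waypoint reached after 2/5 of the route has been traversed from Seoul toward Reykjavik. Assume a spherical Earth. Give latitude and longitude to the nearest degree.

≈ lat 66°N, lon 110°E

Write both endpoints as unit vectors p₁, p₂ with components (cos φ cos λ, cos φ sin λ, sin φ).
The central angle between the endpoints is δ = arccos(p₁·p₂) ≈ 1.316 rad (75.4°).
Interpolate at f = 2/5 with slerp weights a = sin((1−f)δ)/sin δ ≈ 0.734, b = sin(fδ)/sin δ ≈ 0.519.
p = a·p₁ + b·p₂ ≈ (-0.139, 0.380, 0.915); φ = arcsin(p_z) ≈ 66.14°, λ = atan2(p_y, p_x) ≈ 110.17°.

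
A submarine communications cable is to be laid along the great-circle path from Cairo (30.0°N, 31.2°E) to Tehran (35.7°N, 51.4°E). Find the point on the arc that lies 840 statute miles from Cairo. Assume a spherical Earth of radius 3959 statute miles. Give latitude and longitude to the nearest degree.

Write both endpoints as unit vectors p₁, p₂ with components (cos φ cos λ, cos φ sin λ, sin φ).
The central angle between the endpoints is δ = arccos(p₁·p₂) ≈ 0.312 rad (17.9°). The total great-circle distance is δ·R ≈ 0.312 × 3959 ≈ 1234 mi, so the target fraction is f = 840/1234 ≈ 0.681.
Interpolate at f ≈ 0.681 with slerp weights a = sin((1−f)δ)/sin δ ≈ 0.324, b = sin(fδ)/sin δ ≈ 0.687.
p = a·p₁ + b·p₂ ≈ (0.588, 0.581, 0.563); φ = arcsin(p_z) ≈ 34.24°, λ = atan2(p_y, p_x) ≈ 44.67°.

≈ 34°N, 45°E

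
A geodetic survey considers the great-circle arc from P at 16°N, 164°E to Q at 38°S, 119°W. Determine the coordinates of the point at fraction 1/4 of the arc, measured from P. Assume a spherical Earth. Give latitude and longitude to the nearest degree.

Convert each endpoint to a unit vector on the sphere (x = cos φ cos λ, y = cos φ sin λ, z = sin φ).
The central angle between the endpoints is δ = arccos(p₁·p₂) ≈ 1.570 rad (90.0°).
Interpolate at f = 1/4 with slerp weights a = sin((1−f)δ)/sin δ ≈ 0.924, b = sin(fδ)/sin δ ≈ 0.383.
p = a·p₁ + b·p₂ ≈ (-1.000, -0.019, 0.019); φ = arcsin(p_z) ≈ 1.09°, λ = atan2(p_y, p_x) ≈ -178.92°.

≈ 1°N, 179°W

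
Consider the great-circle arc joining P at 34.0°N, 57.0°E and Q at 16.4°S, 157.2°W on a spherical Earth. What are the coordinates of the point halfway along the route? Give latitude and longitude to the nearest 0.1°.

≈ 27.1°N, 143.2°E

Write both endpoints as unit vectors p₁, p₂ with components (cos φ cos λ, cos φ sin λ, sin φ).
The central angle between the endpoints is δ = arccos(p₁·p₂) ≈ 2.525 rad (144.7°).
Interpolate at f = 1/2 with slerp weights a = sin((1−f)δ)/sin δ ≈ 1.647, b = sin(fδ)/sin δ ≈ 1.647.
p = a·p₁ + b·p₂ ≈ (-0.713, 0.533, 0.456); φ = arcsin(p_z) ≈ 27.13°, λ = atan2(p_y, p_x) ≈ 143.22°.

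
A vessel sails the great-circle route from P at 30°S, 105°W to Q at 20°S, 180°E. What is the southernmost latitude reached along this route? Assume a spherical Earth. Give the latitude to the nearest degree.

The great circle lies in the plane with unit normal n̂ = (p₁ × p₂)/|p₁ × p₂|.
Here n̂_z ≈ -0.850; the vertex latitude is φ_max = arccos|n̂_z| ≈ 31.7°.
Check via Clairaut: cos φ_max = |cos φ₁| · sin C = cos(30.0°)·sin(100.9°) ≈ 0.850, again giving ≈ 31.7°.

≈ 32°S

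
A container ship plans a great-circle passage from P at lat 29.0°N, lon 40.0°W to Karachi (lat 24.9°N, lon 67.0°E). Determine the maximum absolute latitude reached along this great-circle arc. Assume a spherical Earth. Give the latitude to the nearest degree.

The great circle lies in the plane with unit normal n̂ = (p₁ × p₂)/|p₁ × p₂|.
Here n̂_z ≈ +0.759; the vertex latitude is φ_max = arccos|n̂_z| ≈ 40.6°.
Check via Clairaut: cos φ_max = |cos φ₁| · sin C = cos(29.0°)·sin(60.2°) ≈ 0.759, again giving ≈ 40.6°.

≈ 41°N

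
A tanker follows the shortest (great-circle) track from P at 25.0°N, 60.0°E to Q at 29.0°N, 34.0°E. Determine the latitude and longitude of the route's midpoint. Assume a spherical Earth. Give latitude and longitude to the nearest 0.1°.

≈ 27.6°N, 47.2°E

Convert each endpoint to a unit vector on the sphere (x = cos φ cos λ, y = cos φ sin λ, z = sin φ).
The central angle between the endpoints is δ = arccos(p₁·p₂) ≈ 0.409 rad (23.5°).
Interpolate at f = 1/2 with slerp weights a = sin((1−f)δ)/sin δ ≈ 0.511, b = sin(fδ)/sin δ ≈ 0.511.
p = a·p₁ + b·p₂ ≈ (0.602, 0.651, 0.463); φ = arcsin(p_z) ≈ 27.61°, λ = atan2(p_y, p_x) ≈ 47.24°.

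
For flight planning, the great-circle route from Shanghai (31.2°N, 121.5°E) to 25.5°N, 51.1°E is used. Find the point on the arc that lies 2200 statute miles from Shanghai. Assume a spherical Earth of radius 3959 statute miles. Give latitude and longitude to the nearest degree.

≈ 33°N, 84°E

From cos δ = sin φ₁ sin φ₂ + cos φ₁ cos φ₂ cos Δλ, the central angle is δ ≈ 1.068 rad (61.2°). The total great-circle distance is δ·R ≈ 1.068 × 3959 ≈ 4228 mi, so the target fraction is f = 2200/4228 ≈ 0.520.
Interpolate at f ≈ 0.520 with slerp weights a = sin((1−f)δ)/sin δ ≈ 0.559, b = sin(fδ)/sin δ ≈ 0.602.
p = a·p₁ + b·p₂ ≈ (0.091, 0.831, 0.549); φ = arcsin(p_z) ≈ 33.30°, λ = atan2(p_y, p_x) ≈ 83.73°.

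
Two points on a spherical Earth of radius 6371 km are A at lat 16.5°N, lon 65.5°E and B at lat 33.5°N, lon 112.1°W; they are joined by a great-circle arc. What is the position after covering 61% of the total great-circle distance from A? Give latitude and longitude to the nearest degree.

≈ lat 84°N, lon 90°W

Write both endpoints as unit vectors p₁, p₂ with components (cos φ cos λ, cos φ sin λ, sin φ).
The central angle between the endpoints is δ = arccos(p₁·p₂) ≈ 2.268 rad (129.9°).
Interpolate at f = 0.61 with slerp weights a = sin((1−f)δ)/sin δ ≈ 1.009, b = sin(fδ)/sin δ ≈ 1.282.
p = a·p₁ + b·p₂ ≈ (-0.001, -0.110, 0.994); φ = arcsin(p_z) ≈ 83.70°, λ = atan2(p_y, p_x) ≈ -90.44°.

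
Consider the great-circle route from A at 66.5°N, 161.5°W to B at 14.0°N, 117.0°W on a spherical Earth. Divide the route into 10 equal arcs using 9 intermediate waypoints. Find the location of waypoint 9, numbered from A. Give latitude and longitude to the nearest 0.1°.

≈ 19.7°N, 119.1°W

Write both endpoints as unit vectors p₁, p₂ with components (cos φ cos λ, cos φ sin λ, sin φ).
The central angle between the endpoints is δ = arccos(p₁·p₂) ≈ 1.050 rad (60.1°).
Interpolate at f = 9/10 with slerp weights a = sin((1−f)δ)/sin δ ≈ 0.121, b = sin(fδ)/sin δ ≈ 0.934.
p = a·p₁ + b·p₂ ≈ (-0.457, -0.823, 0.337); φ = arcsin(p_z) ≈ 19.68°, λ = atan2(p_y, p_x) ≈ -119.06°.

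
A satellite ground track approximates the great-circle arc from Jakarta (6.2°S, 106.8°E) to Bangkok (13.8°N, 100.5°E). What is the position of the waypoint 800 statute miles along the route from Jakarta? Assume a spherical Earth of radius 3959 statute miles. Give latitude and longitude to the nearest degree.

Write both endpoints as unit vectors p₁, p₂ with components (cos φ cos λ, cos φ sin λ, sin φ).
The central angle between the endpoints is δ = arccos(p₁·p₂) ≈ 0.366 rad (21.0°). The total great-circle distance is δ·R ≈ 0.366 × 3959 ≈ 1448 mi, so the target fraction is f = 800/1448 ≈ 0.553.
Interpolate at f ≈ 0.553 with slerp weights a = sin((1−f)δ)/sin δ ≈ 0.456, b = sin(fδ)/sin δ ≈ 0.561.
p = a·p₁ + b·p₂ ≈ (-0.230, 0.969, 0.085); φ = arcsin(p_z) ≈ 4.86°, λ = atan2(p_y, p_x) ≈ 103.36°.

≈ 5°N, 103°E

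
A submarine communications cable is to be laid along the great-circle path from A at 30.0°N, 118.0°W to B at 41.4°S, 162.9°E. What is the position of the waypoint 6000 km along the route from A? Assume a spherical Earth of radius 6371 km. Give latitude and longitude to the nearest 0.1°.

≈ 9.6°S, 156.1°W

The haversine formula gives a central angle δ ≈ 1.780 rad (102.0°) between the endpoints. The total great-circle distance is δ·R ≈ 1.780 × 6371 ≈ 11341 km, so the target fraction is f = 6000/11341 ≈ 0.529.
Interpolate at f ≈ 0.529 with slerp weights a = sin((1−f)δ)/sin δ ≈ 0.760, b = sin(fδ)/sin δ ≈ 0.827.
p = a·p₁ + b·p₂ ≈ (-0.902, -0.399, -0.167); φ = arcsin(p_z) ≈ -9.59°, λ = atan2(p_y, p_x) ≈ -156.14°.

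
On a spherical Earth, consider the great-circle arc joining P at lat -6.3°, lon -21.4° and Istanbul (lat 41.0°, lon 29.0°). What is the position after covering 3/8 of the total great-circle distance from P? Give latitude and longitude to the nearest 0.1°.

≈ lat 12.8°, lon -5.5°

Convert each endpoint to a unit vector on the sphere (x = cos φ cos λ, y = cos φ sin λ, z = sin φ).
The central angle between the endpoints is δ = arccos(p₁·p₂) ≈ 1.153 rad (66.0°).
Interpolate at f = 3/8 with slerp weights a = sin((1−f)δ)/sin δ ≈ 0.722, b = sin(fδ)/sin δ ≈ 0.458.
p = a·p₁ + b·p₂ ≈ (0.971, -0.094, 0.222); φ = arcsin(p_z) ≈ 12.80°, λ = atan2(p_y, p_x) ≈ -5.54°.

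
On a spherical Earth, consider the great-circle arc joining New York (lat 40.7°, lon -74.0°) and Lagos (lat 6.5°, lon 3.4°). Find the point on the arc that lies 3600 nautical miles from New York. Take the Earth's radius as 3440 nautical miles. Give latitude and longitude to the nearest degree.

≈ lat 17°, lon -9°

Write both endpoints as unit vectors p₁, p₂ with components (cos φ cos λ, cos φ sin λ, sin φ).
The central angle between the endpoints is δ = arccos(p₁·p₂) ≈ 1.330 rad (76.2°). The total great-circle distance is δ·R ≈ 1.330 × 3440 ≈ 4576 nmi, so the target fraction is f = 3600/4576 ≈ 0.787.
Interpolate at f ≈ 0.787 with slerp weights a = sin((1−f)δ)/sin δ ≈ 0.288, b = sin(fδ)/sin δ ≈ 0.891.
p = a·p₁ + b·p₂ ≈ (0.944, -0.158, 0.289); φ = arcsin(p_z) ≈ 16.79°, λ = atan2(p_y, p_x) ≈ -9.48°.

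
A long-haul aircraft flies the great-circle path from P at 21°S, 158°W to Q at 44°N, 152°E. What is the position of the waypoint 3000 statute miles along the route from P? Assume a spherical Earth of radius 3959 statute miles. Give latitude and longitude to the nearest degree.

≈ 16°N, 178°E

Write both endpoints as unit vectors p₁, p₂ with components (cos φ cos λ, cos φ sin λ, sin φ).
The central angle between the endpoints is δ = arccos(p₁·p₂) ≈ 1.387 rad (79.5°). The total great-circle distance is δ·R ≈ 1.387 × 3959 ≈ 5491 mi, so the target fraction is f = 3000/5491 ≈ 0.546.
Interpolate at f ≈ 0.546 with slerp weights a = sin((1−f)δ)/sin δ ≈ 0.599, b = sin(fδ)/sin δ ≈ 0.699.
p = a·p₁ + b·p₂ ≈ (-0.962, 0.027, 0.271); φ = arcsin(p_z) ≈ 15.73°, λ = atan2(p_y, p_x) ≈ 178.41°.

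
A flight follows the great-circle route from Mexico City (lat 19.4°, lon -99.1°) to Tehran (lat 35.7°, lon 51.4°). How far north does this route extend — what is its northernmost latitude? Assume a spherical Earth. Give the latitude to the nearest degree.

The great circle lies in the plane with unit normal n̂ = (p₁ × p₂)/|p₁ × p₂|.
Here n̂_z ≈ +0.428; the vertex latitude is φ_max = arccos|n̂_z| ≈ 64.7°.
Check via Clairaut: cos φ_max = |cos φ₁| · sin C = cos(19.4°)·sin(27.0°) ≈ 0.428, again giving ≈ 64.7°.

≈ 65°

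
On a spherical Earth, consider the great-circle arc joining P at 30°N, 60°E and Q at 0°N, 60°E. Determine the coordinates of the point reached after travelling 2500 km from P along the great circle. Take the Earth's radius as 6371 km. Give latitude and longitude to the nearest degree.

≈ 8°N, 60°E

Write both endpoints as unit vectors p₁, p₂ with components (cos φ cos λ, cos φ sin λ, sin φ).
The central angle between the endpoints is δ = arccos(p₁·p₂) ≈ 0.524 rad (30.0°). The total great-circle distance is δ·R ≈ 0.524 × 6371 ≈ 3336 km, so the target fraction is f = 2500/3336 ≈ 0.749.
Interpolate at f ≈ 0.749 with slerp weights a = sin((1−f)δ)/sin δ ≈ 0.262, b = sin(fδ)/sin δ ≈ 0.765.
p = a·p₁ + b·p₂ ≈ (0.496, 0.859, 0.131); φ = arcsin(p_z) ≈ 7.52°, λ = atan2(p_y, p_x) ≈ 60.00°.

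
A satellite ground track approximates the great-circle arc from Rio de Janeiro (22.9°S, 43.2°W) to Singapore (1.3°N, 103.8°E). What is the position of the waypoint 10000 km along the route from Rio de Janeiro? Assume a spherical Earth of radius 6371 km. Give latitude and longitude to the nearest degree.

≈ 27°S, 59°E

Write both endpoints as unit vectors p₁, p₂ with components (cos φ cos λ, cos φ sin λ, sin φ).
The central angle between the endpoints is δ = arccos(p₁·p₂) ≈ 2.467 rad (141.4°). The total great-circle distance is δ·R ≈ 2.467 × 6371 ≈ 15720 km, so the target fraction is f = 10000/15720 ≈ 0.636.
Interpolate at f ≈ 0.636 with slerp weights a = sin((1−f)δ)/sin δ ≈ 1.253, b = sin(fδ)/sin δ ≈ 1.602.
p = a·p₁ + b·p₂ ≈ (0.459, 0.765, -0.451); φ = arcsin(p_z) ≈ -26.81°, λ = atan2(p_y, p_x) ≈ 59.04°.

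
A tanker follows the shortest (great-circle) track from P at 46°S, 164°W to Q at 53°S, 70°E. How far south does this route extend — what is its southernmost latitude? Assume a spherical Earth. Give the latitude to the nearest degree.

≈ 69°S

The great circle lies in the plane with unit normal n̂ = (p₁ × p₂)/|p₁ × p₂|.
Here n̂_z ≈ -0.358; the vertex latitude is φ_max = arccos|n̂_z| ≈ 69.0°.
Check via Clairaut: cos φ_max = |cos φ₁| · sin C = cos(46.0°)·sin(149.0°) ≈ 0.358, again giving ≈ 69.0°.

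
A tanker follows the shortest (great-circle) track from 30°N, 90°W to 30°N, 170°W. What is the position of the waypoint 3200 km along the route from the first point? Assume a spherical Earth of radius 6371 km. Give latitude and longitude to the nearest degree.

≈ 37°N, 124°W

Write both endpoints as unit vectors p₁, p₂ with components (cos φ cos λ, cos φ sin λ, sin φ).
The central angle between the endpoints is δ = arccos(p₁·p₂) ≈ 1.181 rad (67.7°). The total great-circle distance is δ·R ≈ 1.181 × 6371 ≈ 7523 km, so the target fraction is f = 3200/7523 ≈ 0.425.
Interpolate at f ≈ 0.425 with slerp weights a = sin((1−f)δ)/sin δ ≈ 0.679, b = sin(fδ)/sin δ ≈ 0.521.
p = a·p₁ + b·p₂ ≈ (-0.444, -0.666, 0.600); φ = arcsin(p_z) ≈ 36.84°, λ = atan2(p_y, p_x) ≈ -123.69°.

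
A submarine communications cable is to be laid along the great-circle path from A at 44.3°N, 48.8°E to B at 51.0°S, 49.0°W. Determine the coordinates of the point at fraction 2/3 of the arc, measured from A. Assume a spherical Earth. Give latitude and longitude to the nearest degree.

The haversine formula gives a central angle δ ≈ 2.219 rad (127.1°) between the endpoints.
Interpolate at f = 2/3 with slerp weights a = sin((1−f)δ)/sin δ ≈ 0.846, b = sin(fδ)/sin δ ≈ 1.249.
p = a·p₁ + b·p₂ ≈ (0.915, -0.138, -0.380); φ = arcsin(p_z) ≈ -22.35°, λ = atan2(p_y, p_x) ≈ -8.58°.

≈ 22°S, 9°W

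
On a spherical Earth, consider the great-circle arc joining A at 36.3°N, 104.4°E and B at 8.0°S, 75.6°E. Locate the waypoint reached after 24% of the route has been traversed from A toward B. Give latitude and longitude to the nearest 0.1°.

Write both endpoints as unit vectors p₁, p₂ with components (cos φ cos λ, cos φ sin λ, sin φ).
The central angle between the endpoints is δ = arccos(p₁·p₂) ≈ 0.906 rad (51.9°).
Interpolate at f = 0.24 with slerp weights a = sin((1−f)δ)/sin δ ≈ 0.807, b = sin(fδ)/sin δ ≈ 0.274.
p = a·p₁ + b·p₂ ≈ (-0.094, 0.893, 0.440); φ = arcsin(p_z) ≈ 26.09°, λ = atan2(p_y, p_x) ≈ 96.03°.

≈ 26.1°N, 96.0°E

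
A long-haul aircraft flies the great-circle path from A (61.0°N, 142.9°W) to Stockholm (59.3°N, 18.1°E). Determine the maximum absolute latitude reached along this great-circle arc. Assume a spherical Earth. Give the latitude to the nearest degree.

The great circle lies in the plane with unit normal n̂ = (p₁ × p₂)/|p₁ × p₂|.
Here n̂_z ≈ +0.094; the vertex latitude is φ_max = arccos|n̂_z| ≈ 84.6°.
Check via Clairaut: cos φ_max = |cos φ₁| · sin C = cos(61.0°)·sin(11.2°) ≈ 0.094, again giving ≈ 84.6°.

≈ 85°N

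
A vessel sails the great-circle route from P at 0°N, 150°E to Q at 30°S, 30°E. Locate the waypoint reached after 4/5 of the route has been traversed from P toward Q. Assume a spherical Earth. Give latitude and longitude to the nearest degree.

≈ 34°S, 57°E

Write both endpoints as unit vectors p₁, p₂ with components (cos φ cos λ, cos φ sin λ, sin φ).
The central angle between the endpoints is δ = arccos(p₁·p₂) ≈ 2.019 rad (115.7°).
Interpolate at f = 4/5 with slerp weights a = sin((1−f)δ)/sin δ ≈ 0.436, b = sin(fδ)/sin δ ≈ 1.108.
p = a·p₁ + b·p₂ ≈ (0.454, 0.698, -0.554); φ = arcsin(p_z) ≈ -33.65°, λ = atan2(p_y, p_x) ≈ 56.96°.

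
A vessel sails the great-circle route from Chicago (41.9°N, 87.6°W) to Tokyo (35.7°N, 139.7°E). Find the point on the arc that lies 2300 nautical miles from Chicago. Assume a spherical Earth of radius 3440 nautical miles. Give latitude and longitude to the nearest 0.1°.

Write both endpoints as unit vectors p₁, p₂ with components (cos φ cos λ, cos φ sin λ, sin φ).
The central angle between the endpoints is δ = arccos(p₁·p₂) ≈ 1.591 rad (91.2°). The total great-circle distance is δ·R ≈ 1.591 × 3440 ≈ 5473 nmi, so the target fraction is f = 2300/5473 ≈ 0.420.
Interpolate at f ≈ 0.420 with slerp weights a = sin((1−f)δ)/sin δ ≈ 0.797, b = sin(fδ)/sin δ ≈ 0.620.
p = a·p₁ + b·p₂ ≈ (-0.359, -0.267, 0.894); φ = arcsin(p_z) ≈ 63.41°, λ = atan2(p_y, p_x) ≈ -143.35°.

≈ 63.4°N, 143.4°W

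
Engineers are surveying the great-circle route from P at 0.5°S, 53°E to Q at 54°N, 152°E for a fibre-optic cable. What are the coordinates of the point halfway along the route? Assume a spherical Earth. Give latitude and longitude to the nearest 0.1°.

From cos δ = sin φ₁ sin φ₂ + cos φ₁ cos φ₂ cos Δλ, the central angle is δ ≈ 1.670 rad (95.7°).
Interpolate at f = 1/2 with slerp weights a = sin((1−f)δ)/sin δ ≈ 0.745, b = sin(fδ)/sin δ ≈ 0.745.
p = a·p₁ + b·p₂ ≈ (0.062, 0.800, 0.596); φ = arcsin(p_z) ≈ 36.60°, λ = atan2(p_y, p_x) ≈ 85.59°.

≈ 36.6°N, 85.6°E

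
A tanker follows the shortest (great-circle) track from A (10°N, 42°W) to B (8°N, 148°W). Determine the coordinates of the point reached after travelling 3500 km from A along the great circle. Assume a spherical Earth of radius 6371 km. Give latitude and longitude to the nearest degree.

Convert each endpoint to a unit vector on the sphere (x = cos φ cos λ, y = cos φ sin λ, z = sin φ).
The central angle between the endpoints is δ = arccos(p₁·p₂) ≈ 1.818 rad (104.2°). The total great-circle distance is δ·R ≈ 1.818 × 6371 ≈ 11582 km, so the target fraction is f = 3500/11582 ≈ 0.302.
Interpolate at f ≈ 0.302 with slerp weights a = sin((1−f)δ)/sin δ ≈ 0.985, b = sin(fδ)/sin δ ≈ 0.539.
p = a·p₁ + b·p₂ ≈ (0.268, -0.931, 0.246); φ = arcsin(p_z) ≈ 14.24°, λ = atan2(p_y, p_x) ≈ -73.93°.

≈ (14°N, 74°W)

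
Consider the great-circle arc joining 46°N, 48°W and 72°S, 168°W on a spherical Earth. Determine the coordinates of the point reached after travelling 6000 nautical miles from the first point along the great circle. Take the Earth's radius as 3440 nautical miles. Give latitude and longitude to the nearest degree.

From cos δ = sin φ₁ sin φ₂ + cos φ₁ cos φ₂ cos Δλ, the central angle is δ ≈ 2.484 rad (142.3°). The total great-circle distance is δ·R ≈ 2.484 × 3440 ≈ 8545 nmi, so the target fraction is f = 6000/8545 ≈ 0.702.
Interpolate at f ≈ 0.702 with slerp weights a = sin((1−f)δ)/sin δ ≈ 1.103, b = sin(fδ)/sin δ ≈ 1.612.
p = a·p₁ + b·p₂ ≈ (0.026, -0.673, -0.739); φ = arcsin(p_z) ≈ -47.67°, λ = atan2(p_y, p_x) ≈ -87.82°.

≈ 48°S, 88°W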